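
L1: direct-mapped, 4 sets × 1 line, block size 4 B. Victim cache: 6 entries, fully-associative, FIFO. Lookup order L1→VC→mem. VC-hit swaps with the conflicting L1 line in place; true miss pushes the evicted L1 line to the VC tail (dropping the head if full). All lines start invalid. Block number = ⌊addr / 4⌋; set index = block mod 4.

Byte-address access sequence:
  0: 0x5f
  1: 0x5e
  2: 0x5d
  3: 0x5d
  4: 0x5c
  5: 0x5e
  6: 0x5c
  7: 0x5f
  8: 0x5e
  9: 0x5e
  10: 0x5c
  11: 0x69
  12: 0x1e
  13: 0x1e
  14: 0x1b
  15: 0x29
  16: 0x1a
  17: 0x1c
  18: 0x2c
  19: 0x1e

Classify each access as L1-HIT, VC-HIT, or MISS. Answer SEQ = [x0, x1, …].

#0 0x5f→b23/s3 MISS; vc=[]
#1 0x5e→b23/s3 L1-HIT; vc=[]
#2 0x5d→b23/s3 L1-HIT; vc=[]
#3 0x5d→b23/s3 L1-HIT; vc=[]
#4 0x5c→b23/s3 L1-HIT; vc=[]
#5 0x5e→b23/s3 L1-HIT; vc=[]
#6 0x5c→b23/s3 L1-HIT; vc=[]
#7 0x5f→b23/s3 L1-HIT; vc=[]
#8 0x5e→b23/s3 L1-HIT; vc=[]
#9 0x5e→b23/s3 L1-HIT; vc=[]
#10 0x5c→b23/s3 L1-HIT; vc=[]
#11 0x69→b26/s2 MISS; vc=[]
#12 0x1e→b7/s3 MISS; vc=[23]
#13 0x1e→b7/s3 L1-HIT; vc=[23]
#14 0x1b→b6/s2 MISS; vc=[23,26]
#15 0x29→b10/s2 MISS; vc=[23,26,6]
#16 0x1a→b6/s2 VC-HIT; vc=[23,26,10]
#17 0x1c→b7/s3 L1-HIT; vc=[23,26,10]
#18 0x2c→b11/s3 MISS; vc=[23,26,10,7]
#19 0x1e→b7/s3 VC-HIT; vc=[23,26,10,11]

SEQ = [MISS, L1-HIT, L1-HIT, L1-HIT, L1-HIT, L1-HIT, L1-HIT, L1-HIT, L1-HIT, L1-HIT, L1-HIT, MISS, MISS, L1-HIT, MISS, MISS, VC-HIT, L1-HIT, MISS, VC-HIT]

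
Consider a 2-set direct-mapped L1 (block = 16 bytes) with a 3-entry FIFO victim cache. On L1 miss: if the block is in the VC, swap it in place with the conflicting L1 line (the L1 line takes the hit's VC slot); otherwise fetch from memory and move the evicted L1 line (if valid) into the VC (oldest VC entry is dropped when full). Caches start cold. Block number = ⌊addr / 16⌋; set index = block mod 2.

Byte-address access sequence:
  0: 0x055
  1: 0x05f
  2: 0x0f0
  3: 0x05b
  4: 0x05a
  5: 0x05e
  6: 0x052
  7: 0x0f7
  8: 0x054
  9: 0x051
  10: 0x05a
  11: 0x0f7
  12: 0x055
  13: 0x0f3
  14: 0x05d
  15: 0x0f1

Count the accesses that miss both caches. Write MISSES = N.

  [0] addr=0x55 blk=5 s=1: MISS | VC []
  [1] addr=0x5f blk=5 s=1: L1-HIT | VC []
  [2] addr=0xf0 blk=15 s=1: MISS | VC [5]
  [3] addr=0x5b blk=5 s=1: VC-HIT | VC [15]
  [4] addr=0x5a blk=5 s=1: L1-HIT | VC [15]
  [5] addr=0x5e blk=5 s=1: L1-HIT | VC [15]
  [6] addr=0x52 blk=5 s=1: L1-HIT | VC [15]
  [7] addr=0xf7 blk=15 s=1: VC-HIT | VC [5]
  [8] addr=0x54 blk=5 s=1: VC-HIT | VC [15]
  [9] addr=0x51 blk=5 s=1: L1-HIT | VC [15]
  [10] addr=0x5a blk=5 s=1: L1-HIT | VC [15]
  [11] addr=0xf7 blk=15 s=1: VC-HIT | VC [5]
  [12] addr=0x55 blk=5 s=1: VC-HIT | VC [15]
  [13] addr=0xf3 blk=15 s=1: VC-HIT | VC [5]
  [14] addr=0x5d blk=5 s=1: VC-HIT | VC [15]
  [15] addr=0xf1 blk=15 s=1: VC-HIT | VC [5]

MISSES = 2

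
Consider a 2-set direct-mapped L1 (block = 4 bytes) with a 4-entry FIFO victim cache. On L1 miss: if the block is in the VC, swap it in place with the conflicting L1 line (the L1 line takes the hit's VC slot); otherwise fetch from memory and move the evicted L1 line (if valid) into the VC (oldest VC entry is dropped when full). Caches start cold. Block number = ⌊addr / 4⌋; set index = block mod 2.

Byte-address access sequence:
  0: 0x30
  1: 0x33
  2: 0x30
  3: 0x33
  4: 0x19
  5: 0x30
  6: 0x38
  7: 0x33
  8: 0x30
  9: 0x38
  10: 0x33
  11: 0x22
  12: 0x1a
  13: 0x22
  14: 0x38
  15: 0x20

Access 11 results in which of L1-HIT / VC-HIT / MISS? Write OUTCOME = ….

OUTCOME = MISS

0: 0x30 (blk 12, set 0) → MISS  vc=[]
1: 0x33 (blk 12, set 0) → L1-HIT  vc=[]
2: 0x30 (blk 12, set 0) → L1-HIT  vc=[]
3: 0x33 (blk 12, set 0) → L1-HIT  vc=[]
4: 0x19 (blk 6, set 0) → MISS  vc=[12]
5: 0x30 (blk 12, set 0) → VC-HIT  vc=[6]
6: 0x38 (blk 14, set 0) → MISS  vc=[6, 12]
7: 0x33 (blk 12, set 0) → VC-HIT  vc=[6, 14]
8: 0x30 (blk 12, set 0) → L1-HIT  vc=[6, 14]
9: 0x38 (blk 14, set 0) → VC-HIT  vc=[6, 12]
10: 0x33 (blk 12, set 0) → VC-HIT  vc=[6, 14]
11: 0x22 (blk 8, set 0) → MISS  vc=[6, 14, 12]
12: 0x1a (blk 6, set 0) → VC-HIT  vc=[8, 14, 12]
13: 0x22 (blk 8, set 0) → VC-HIT  vc=[6, 14, 12]
14: 0x38 (blk 14, set 0) → VC-HIT  vc=[6, 8, 12]
15: 0x20 (blk 8, set 0) → VC-HIT  vc=[6, 14, 12]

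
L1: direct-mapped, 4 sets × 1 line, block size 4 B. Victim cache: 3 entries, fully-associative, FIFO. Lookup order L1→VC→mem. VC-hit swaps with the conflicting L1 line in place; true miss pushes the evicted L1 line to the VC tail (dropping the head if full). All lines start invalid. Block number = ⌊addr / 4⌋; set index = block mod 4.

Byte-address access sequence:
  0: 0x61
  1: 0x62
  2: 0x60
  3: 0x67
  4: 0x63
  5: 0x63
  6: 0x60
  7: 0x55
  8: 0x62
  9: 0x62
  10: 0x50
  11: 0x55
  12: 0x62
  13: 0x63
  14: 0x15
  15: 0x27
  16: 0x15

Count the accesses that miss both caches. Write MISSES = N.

MISSES = 6

#0 0x61→b24/s0 MISS; vc=[]
#1 0x62→b24/s0 L1-HIT; vc=[]
#2 0x60→b24/s0 L1-HIT; vc=[]
#3 0x67→b25/s1 MISS; vc=[]
#4 0x63→b24/s0 L1-HIT; vc=[]
#5 0x63→b24/s0 L1-HIT; vc=[]
#6 0x60→b24/s0 L1-HIT; vc=[]
#7 0x55→b21/s1 MISS; vc=[25]
#8 0x62→b24/s0 L1-HIT; vc=[25]
#9 0x62→b24/s0 L1-HIT; vc=[25]
#10 0x50→b20/s0 MISS; vc=[25,24]
#11 0x55→b21/s1 L1-HIT; vc=[25,24]
#12 0x62→b24/s0 VC-HIT; vc=[25,20]
#13 0x63→b24/s0 L1-HIT; vc=[25,20]
#14 0x15→b5/s1 MISS; vc=[25,20,21]
#15 0x27→b9/s1 MISS; vc=[20,21,5]
#16 0x15→b5/s1 VC-HIT; vc=[20,21,9]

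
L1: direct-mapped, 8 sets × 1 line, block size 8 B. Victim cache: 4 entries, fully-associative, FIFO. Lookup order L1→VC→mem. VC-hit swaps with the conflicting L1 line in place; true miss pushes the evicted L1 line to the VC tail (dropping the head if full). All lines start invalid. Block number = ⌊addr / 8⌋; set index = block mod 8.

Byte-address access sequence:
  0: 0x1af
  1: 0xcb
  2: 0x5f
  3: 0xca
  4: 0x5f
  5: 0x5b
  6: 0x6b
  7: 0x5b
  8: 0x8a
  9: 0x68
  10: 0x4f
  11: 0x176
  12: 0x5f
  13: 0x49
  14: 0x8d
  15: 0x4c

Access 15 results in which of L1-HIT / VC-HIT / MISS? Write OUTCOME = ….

OUTCOME = VC-HIT

#0 0x1af→b53/s5 MISS; vc=[]
#1 0xcb→b25/s1 MISS; vc=[]
#2 0x5f→b11/s3 MISS; vc=[]
#3 0xca→b25/s1 L1-HIT; vc=[]
#4 0x5f→b11/s3 L1-HIT; vc=[]
#5 0x5b→b11/s3 L1-HIT; vc=[]
#6 0x6b→b13/s5 MISS; vc=[53]
#7 0x5b→b11/s3 L1-HIT; vc=[53]
#8 0x8a→b17/s1 MISS; vc=[53,25]
#9 0x68→b13/s5 L1-HIT; vc=[53,25]
#10 0x4f→b9/s1 MISS; vc=[53,25,17]
#11 0x176→b46/s6 MISS; vc=[53,25,17]
#12 0x5f→b11/s3 L1-HIT; vc=[53,25,17]
#13 0x49→b9/s1 L1-HIT; vc=[53,25,17]
#14 0x8d→b17/s1 VC-HIT; vc=[53,25,9]
#15 0x4c→b9/s1 VC-HIT; vc=[53,25,17]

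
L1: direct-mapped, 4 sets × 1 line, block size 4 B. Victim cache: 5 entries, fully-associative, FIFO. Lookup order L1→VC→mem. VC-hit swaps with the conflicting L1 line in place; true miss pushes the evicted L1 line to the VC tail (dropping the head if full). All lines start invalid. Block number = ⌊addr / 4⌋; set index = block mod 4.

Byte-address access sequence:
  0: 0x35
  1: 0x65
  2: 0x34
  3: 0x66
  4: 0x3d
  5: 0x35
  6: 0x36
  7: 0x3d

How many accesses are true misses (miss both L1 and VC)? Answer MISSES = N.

  [0] addr=0x35 blk=13 s=1: MISS | VC []
  [1] addr=0x65 blk=25 s=1: MISS | VC [13]
  [2] addr=0x34 blk=13 s=1: VC-HIT | VC [25]
  [3] addr=0x66 blk=25 s=1: VC-HIT | VC [13]
  [4] addr=0x3d blk=15 s=3: MISS | VC [13]
  [5] addr=0x35 blk=13 s=1: VC-HIT | VC [25]
  [6] addr=0x36 blk=13 s=1: L1-HIT | VC [25]
  [7] addr=0x3d blk=15 s=3: L1-HIT | VC [25]

MISSES = 3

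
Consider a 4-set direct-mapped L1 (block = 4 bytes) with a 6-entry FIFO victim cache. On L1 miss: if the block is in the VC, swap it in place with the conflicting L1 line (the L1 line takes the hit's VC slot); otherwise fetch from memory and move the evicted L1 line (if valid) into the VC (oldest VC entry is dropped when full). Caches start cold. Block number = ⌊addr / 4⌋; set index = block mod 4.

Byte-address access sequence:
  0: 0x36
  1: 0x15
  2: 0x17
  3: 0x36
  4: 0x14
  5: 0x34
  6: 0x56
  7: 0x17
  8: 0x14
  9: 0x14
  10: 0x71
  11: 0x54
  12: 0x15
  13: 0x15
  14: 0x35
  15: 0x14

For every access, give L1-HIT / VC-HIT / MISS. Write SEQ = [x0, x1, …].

SEQ = [MISS, MISS, L1-HIT, VC-HIT, VC-HIT, VC-HIT, MISS, VC-HIT, L1-HIT, L1-HIT, MISS, VC-HIT, VC-HIT, L1-HIT, VC-HIT, VC-HIT]

#0 0x36→b13/s1 MISS; vc=[]
#1 0x15→b5/s1 MISS; vc=[13]
#2 0x17→b5/s1 L1-HIT; vc=[13]
#3 0x36→b13/s1 VC-HIT; vc=[5]
#4 0x14→b5/s1 VC-HIT; vc=[13]
#5 0x34→b13/s1 VC-HIT; vc=[5]
#6 0x56→b21/s1 MISS; vc=[5,13]
#7 0x17→b5/s1 VC-HIT; vc=[21,13]
#8 0x14→b5/s1 L1-HIT; vc=[21,13]
#9 0x14→b5/s1 L1-HIT; vc=[21,13]
#10 0x71→b28/s0 MISS; vc=[21,13]
#11 0x54→b21/s1 VC-HIT; vc=[5,13]
#12 0x15→b5/s1 VC-HIT; vc=[21,13]
#13 0x15→b5/s1 L1-HIT; vc=[21,13]
#14 0x35→b13/s1 VC-HIT; vc=[21,5]
#15 0x14→b5/s1 VC-HIT; vc=[21,13]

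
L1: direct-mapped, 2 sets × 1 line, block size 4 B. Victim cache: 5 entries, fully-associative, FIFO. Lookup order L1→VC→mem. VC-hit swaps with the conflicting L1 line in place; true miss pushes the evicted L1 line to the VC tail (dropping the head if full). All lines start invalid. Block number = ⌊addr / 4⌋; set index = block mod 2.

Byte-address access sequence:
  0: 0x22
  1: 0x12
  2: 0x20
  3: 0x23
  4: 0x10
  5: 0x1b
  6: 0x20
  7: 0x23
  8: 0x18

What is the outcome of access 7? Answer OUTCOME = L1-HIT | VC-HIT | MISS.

#0 0x22→b8/s0 MISS; vc=[]
#1 0x12→b4/s0 MISS; vc=[8]
#2 0x20→b8/s0 VC-HIT; vc=[4]
#3 0x23→b8/s0 L1-HIT; vc=[4]
#4 0x10→b4/s0 VC-HIT; vc=[8]
#5 0x1b→b6/s0 MISS; vc=[8,4]
#6 0x20→b8/s0 VC-HIT; vc=[6,4]
#7 0x23→b8/s0 L1-HIT; vc=[6,4]
#8 0x18→b6/s0 VC-HIT; vc=[8,4]

OUTCOME = L1-HIT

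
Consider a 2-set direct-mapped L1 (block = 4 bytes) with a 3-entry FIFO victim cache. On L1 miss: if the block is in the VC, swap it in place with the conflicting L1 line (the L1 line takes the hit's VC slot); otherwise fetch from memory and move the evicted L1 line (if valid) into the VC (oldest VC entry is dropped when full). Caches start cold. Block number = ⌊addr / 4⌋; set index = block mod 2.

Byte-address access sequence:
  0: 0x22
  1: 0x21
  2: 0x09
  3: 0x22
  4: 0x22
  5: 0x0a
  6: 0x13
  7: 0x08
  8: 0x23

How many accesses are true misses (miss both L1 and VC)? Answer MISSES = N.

0: 0x22 (blk 8, set 0) → MISS  vc=[]
1: 0x21 (blk 8, set 0) → L1-HIT  vc=[]
2: 0x9 (blk 2, set 0) → MISS  vc=[8]
3: 0x22 (blk 8, set 0) → VC-HIT  vc=[2]
4: 0x22 (blk 8, set 0) → L1-HIT  vc=[2]
5: 0xa (blk 2, set 0) → VC-HIT  vc=[8]
6: 0x13 (blk 4, set 0) → MISS  vc=[8, 2]
7: 0x8 (blk 2, set 0) → VC-HIT  vc=[8, 4]
8: 0x23 (blk 8, set 0) → VC-HIT  vc=[2, 4]

MISSES = 3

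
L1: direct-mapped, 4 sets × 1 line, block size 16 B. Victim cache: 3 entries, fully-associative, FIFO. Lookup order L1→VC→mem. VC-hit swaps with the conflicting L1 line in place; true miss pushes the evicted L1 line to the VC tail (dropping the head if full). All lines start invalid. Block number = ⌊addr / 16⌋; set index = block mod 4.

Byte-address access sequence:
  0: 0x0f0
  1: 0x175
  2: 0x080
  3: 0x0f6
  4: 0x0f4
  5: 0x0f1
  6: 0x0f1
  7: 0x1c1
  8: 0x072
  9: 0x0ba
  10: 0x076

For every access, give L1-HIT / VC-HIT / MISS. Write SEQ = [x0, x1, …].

SEQ = [MISS, MISS, MISS, VC-HIT, L1-HIT, L1-HIT, L1-HIT, MISS, MISS, MISS, VC-HIT]

0: 0xf0 (blk 15, set 3) → MISS  vc=[]
1: 0x175 (blk 23, set 3) → MISS  vc=[15]
2: 0x80 (blk 8, set 0) → MISS  vc=[15]
3: 0xf6 (blk 15, set 3) → VC-HIT  vc=[23]
4: 0xf4 (blk 15, set 3) → L1-HIT  vc=[23]
5: 0xf1 (blk 15, set 3) → L1-HIT  vc=[23]
6: 0xf1 (blk 15, set 3) → L1-HIT  vc=[23]
7: 0x1c1 (blk 28, set 0) → MISS  vc=[23, 8]
8: 0x72 (blk 7, set 3) → MISS  vc=[23, 8, 15]
9: 0xba (blk 11, set 3) → MISS  vc=[8, 15, 7]
10: 0x76 (blk 7, set 3) → VC-HIT  vc=[8, 15, 11]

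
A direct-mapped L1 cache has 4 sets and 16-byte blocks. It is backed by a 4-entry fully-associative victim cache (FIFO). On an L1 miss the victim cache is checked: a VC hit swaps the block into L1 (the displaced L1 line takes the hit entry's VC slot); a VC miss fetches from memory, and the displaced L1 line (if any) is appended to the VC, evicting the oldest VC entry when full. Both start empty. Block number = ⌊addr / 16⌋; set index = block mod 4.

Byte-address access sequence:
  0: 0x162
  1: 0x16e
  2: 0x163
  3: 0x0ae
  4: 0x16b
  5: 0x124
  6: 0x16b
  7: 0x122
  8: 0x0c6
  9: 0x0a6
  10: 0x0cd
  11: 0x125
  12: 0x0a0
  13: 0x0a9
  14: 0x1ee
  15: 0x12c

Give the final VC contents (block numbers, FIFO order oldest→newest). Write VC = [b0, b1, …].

VC = [30, 22, 10]

  [0] addr=0x162 blk=22 s=2: MISS | VC []
  [1] addr=0x16e blk=22 s=2: L1-HIT | VC []
  [2] addr=0x163 blk=22 s=2: L1-HIT | VC []
  [3] addr=0xae blk=10 s=2: MISS | VC [22]
  [4] addr=0x16b blk=22 s=2: VC-HIT | VC [10]
  [5] addr=0x124 blk=18 s=2: MISS | VC [10, 22]
  [6] addr=0x16b blk=22 s=2: VC-HIT | VC [10, 18]
  [7] addr=0x122 blk=18 s=2: VC-HIT | VC [10, 22]
  [8] addr=0xc6 blk=12 s=0: MISS | VC [10, 22]
  [9] addr=0xa6 blk=10 s=2: VC-HIT | VC [18, 22]
  [10] addr=0xcd blk=12 s=0: L1-HIT | VC [18, 22]
  [11] addr=0x125 blk=18 s=2: VC-HIT | VC [10, 22]
  [12] addr=0xa0 blk=10 s=2: VC-HIT | VC [18, 22]
  [13] addr=0xa9 blk=10 s=2: L1-HIT | VC [18, 22]
  [14] addr=0x1ee blk=30 s=2: MISS | VC [18, 22, 10]
  [15] addr=0x12c blk=18 s=2: VC-HIT | VC [30, 22, 10]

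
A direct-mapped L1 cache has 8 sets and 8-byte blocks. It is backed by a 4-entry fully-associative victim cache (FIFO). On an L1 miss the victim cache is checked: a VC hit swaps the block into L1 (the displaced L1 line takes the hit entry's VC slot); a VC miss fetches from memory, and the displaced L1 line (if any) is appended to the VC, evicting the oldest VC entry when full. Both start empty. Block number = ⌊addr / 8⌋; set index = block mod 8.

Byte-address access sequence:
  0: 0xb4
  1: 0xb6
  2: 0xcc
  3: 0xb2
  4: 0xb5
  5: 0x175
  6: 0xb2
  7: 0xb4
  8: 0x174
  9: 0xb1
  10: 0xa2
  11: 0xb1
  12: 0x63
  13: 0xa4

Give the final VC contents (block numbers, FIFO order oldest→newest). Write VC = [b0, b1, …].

VC = [46, 12]

0: 0xb4 (blk 22, set 6) → MISS  vc=[]
1: 0xb6 (blk 22, set 6) → L1-HIT  vc=[]
2: 0xcc (blk 25, set 1) → MISS  vc=[]
3: 0xb2 (blk 22, set 6) → L1-HIT  vc=[]
4: 0xb5 (blk 22, set 6) → L1-HIT  vc=[]
5: 0x175 (blk 46, set 6) → MISS  vc=[22]
6: 0xb2 (blk 22, set 6) → VC-HIT  vc=[46]
7: 0xb4 (blk 22, set 6) → L1-HIT  vc=[46]
8: 0x174 (blk 46, set 6) → VC-HIT  vc=[22]
9: 0xb1 (blk 22, set 6) → VC-HIT  vc=[46]
10: 0xa2 (blk 20, set 4) → MISS  vc=[46]
11: 0xb1 (blk 22, set 6) → L1-HIT  vc=[46]
12: 0x63 (blk 12, set 4) → MISS  vc=[46, 20]
13: 0xa4 (blk 20, set 4) → VC-HIT  vc=[46, 12]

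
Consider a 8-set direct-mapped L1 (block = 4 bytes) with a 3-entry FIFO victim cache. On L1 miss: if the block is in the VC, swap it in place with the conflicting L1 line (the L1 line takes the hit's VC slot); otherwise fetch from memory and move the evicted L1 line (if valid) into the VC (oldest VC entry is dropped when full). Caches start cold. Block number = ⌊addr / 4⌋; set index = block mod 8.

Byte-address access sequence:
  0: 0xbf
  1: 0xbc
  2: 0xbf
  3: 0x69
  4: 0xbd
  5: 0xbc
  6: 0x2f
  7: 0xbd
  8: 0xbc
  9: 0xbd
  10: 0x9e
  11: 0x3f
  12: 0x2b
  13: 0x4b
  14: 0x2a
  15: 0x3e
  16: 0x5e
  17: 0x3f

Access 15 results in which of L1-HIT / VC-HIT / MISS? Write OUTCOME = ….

  [0] addr=0xbf blk=47 s=7: MISS | VC []
  [1] addr=0xbc blk=47 s=7: L1-HIT | VC []
  [2] addr=0xbf blk=47 s=7: L1-HIT | VC []
  [3] addr=0x69 blk=26 s=2: MISS | VC []
  [4] addr=0xbd blk=47 s=7: L1-HIT | VC []
  [5] addr=0xbc blk=47 s=7: L1-HIT | VC []
  [6] addr=0x2f blk=11 s=3: MISS | VC []
  [7] addr=0xbd blk=47 s=7: L1-HIT | VC []
  [8] addr=0xbc blk=47 s=7: L1-HIT | VC []
  [9] addr=0xbd blk=47 s=7: L1-HIT | VC []
  [10] addr=0x9e blk=39 s=7: MISS | VC [47]
  [11] addr=0x3f blk=15 s=7: MISS | VC [47, 39]
  [12] addr=0x2b blk=10 s=2: MISS | VC [47, 39, 26]
  [13] addr=0x4b blk=18 s=2: MISS | VC [39, 26, 10]
  [14] addr=0x2a blk=10 s=2: VC-HIT | VC [39, 26, 18]
  [15] addr=0x3e blk=15 s=7: L1-HIT | VC [39, 26, 18]
  [16] addr=0x5e blk=23 s=7: MISS | VC [26, 18, 15]
  [17] addr=0x3f blk=15 s=7: VC-HIT | VC [26, 18, 23]

OUTCOME = L1-HIT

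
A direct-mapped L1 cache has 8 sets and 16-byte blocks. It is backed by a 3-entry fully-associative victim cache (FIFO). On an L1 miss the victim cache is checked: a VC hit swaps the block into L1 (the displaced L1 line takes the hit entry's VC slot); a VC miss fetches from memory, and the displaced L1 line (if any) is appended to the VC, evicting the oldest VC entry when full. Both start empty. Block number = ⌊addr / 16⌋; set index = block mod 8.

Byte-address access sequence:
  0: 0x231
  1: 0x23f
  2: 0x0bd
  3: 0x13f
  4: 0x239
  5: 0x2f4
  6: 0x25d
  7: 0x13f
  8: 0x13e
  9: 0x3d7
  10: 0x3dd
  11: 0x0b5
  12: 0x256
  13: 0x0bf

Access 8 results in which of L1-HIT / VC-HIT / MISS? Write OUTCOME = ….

#0 0x231→b35/s3 MISS; vc=[]
#1 0x23f→b35/s3 L1-HIT; vc=[]
#2 0xbd→b11/s3 MISS; vc=[35]
#3 0x13f→b19/s3 MISS; vc=[35,11]
#4 0x239→b35/s3 VC-HIT; vc=[19,11]
#5 0x2f4→b47/s7 MISS; vc=[19,11]
#6 0x25d→b37/s5 MISS; vc=[19,11]
#7 0x13f→b19/s3 VC-HIT; vc=[35,11]
#8 0x13e→b19/s3 L1-HIT; vc=[35,11]
#9 0x3d7→b61/s5 MISS; vc=[35,11,37]
#10 0x3dd→b61/s5 L1-HIT; vc=[35,11,37]
#11 0xb5→b11/s3 VC-HIT; vc=[35,19,37]
#12 0x256→b37/s5 VC-HIT; vc=[35,19,61]
#13 0xbf→b11/s3 L1-HIT; vc=[35,19,61]

OUTCOME = L1-HIT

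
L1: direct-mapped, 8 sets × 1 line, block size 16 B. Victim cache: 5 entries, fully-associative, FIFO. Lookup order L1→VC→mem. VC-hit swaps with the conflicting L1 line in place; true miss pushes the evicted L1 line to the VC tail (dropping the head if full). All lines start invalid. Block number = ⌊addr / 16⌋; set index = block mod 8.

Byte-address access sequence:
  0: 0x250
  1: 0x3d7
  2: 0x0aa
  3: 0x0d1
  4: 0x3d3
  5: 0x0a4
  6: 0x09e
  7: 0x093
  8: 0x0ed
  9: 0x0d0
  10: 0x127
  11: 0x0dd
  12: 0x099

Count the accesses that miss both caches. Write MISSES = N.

#0 0x250→b37/s5 MISS; vc=[]
#1 0x3d7→b61/s5 MISS; vc=[37]
#2 0xaa→b10/s2 MISS; vc=[37]
#3 0xd1→b13/s5 MISS; vc=[37,61]
#4 0x3d3→b61/s5 VC-HIT; vc=[37,13]
#5 0xa4→b10/s2 L1-HIT; vc=[37,13]
#6 0x9e→b9/s1 MISS; vc=[37,13]
#7 0x93→b9/s1 L1-HIT; vc=[37,13]
#8 0xed→b14/s6 MISS; vc=[37,13]
#9 0xd0→b13/s5 VC-HIT; vc=[37,61]
#10 0x127→b18/s2 MISS; vc=[37,61,10]
#11 0xdd→b13/s5 L1-HIT; vc=[37,61,10]
#12 0x99→b9/s1 L1-HIT; vc=[37,61,10]

MISSES = 7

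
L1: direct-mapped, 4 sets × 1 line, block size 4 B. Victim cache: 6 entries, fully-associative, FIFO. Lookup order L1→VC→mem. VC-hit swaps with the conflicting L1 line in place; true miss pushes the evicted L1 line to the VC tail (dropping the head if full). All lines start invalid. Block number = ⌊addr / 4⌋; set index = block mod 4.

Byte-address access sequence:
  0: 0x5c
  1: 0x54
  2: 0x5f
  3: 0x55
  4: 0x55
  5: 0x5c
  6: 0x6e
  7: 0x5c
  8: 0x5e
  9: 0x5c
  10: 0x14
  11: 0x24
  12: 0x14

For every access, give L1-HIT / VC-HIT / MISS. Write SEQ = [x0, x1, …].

SEQ = [MISS, MISS, L1-HIT, L1-HIT, L1-HIT, L1-HIT, MISS, VC-HIT, L1-HIT, L1-HIT, MISS, MISS, VC-HIT]

#0 0x5c→b23/s3 MISS; vc=[]
#1 0x54→b21/s1 MISS; vc=[]
#2 0x5f→b23/s3 L1-HIT; vc=[]
#3 0x55→b21/s1 L1-HIT; vc=[]
#4 0x55→b21/s1 L1-HIT; vc=[]
#5 0x5c→b23/s3 L1-HIT; vc=[]
#6 0x6e→b27/s3 MISS; vc=[23]
#7 0x5c→b23/s3 VC-HIT; vc=[27]
#8 0x5e→b23/s3 L1-HIT; vc=[27]
#9 0x5c→b23/s3 L1-HIT; vc=[27]
#10 0x14→b5/s1 MISS; vc=[27,21]
#11 0x24→b9/s1 MISS; vc=[27,21,5]
#12 0x14→b5/s1 VC-HIT; vc=[27,21,9]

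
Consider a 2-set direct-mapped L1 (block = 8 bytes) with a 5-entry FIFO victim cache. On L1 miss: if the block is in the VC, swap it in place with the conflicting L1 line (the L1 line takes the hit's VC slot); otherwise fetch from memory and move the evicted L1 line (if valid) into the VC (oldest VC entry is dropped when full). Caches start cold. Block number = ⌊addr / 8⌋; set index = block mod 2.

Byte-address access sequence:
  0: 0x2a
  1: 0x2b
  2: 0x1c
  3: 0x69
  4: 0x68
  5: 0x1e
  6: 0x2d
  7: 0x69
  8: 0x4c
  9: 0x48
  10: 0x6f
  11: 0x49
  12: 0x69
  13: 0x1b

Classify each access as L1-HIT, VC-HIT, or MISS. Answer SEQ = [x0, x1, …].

SEQ = [MISS, L1-HIT, MISS, MISS, L1-HIT, VC-HIT, VC-HIT, VC-HIT, MISS, L1-HIT, VC-HIT, VC-HIT, VC-HIT, VC-HIT]

#0 0x2a→b5/s1 MISS; vc=[]
#1 0x2b→b5/s1 L1-HIT; vc=[]
#2 0x1c→b3/s1 MISS; vc=[5]
#3 0x69→b13/s1 MISS; vc=[5,3]
#4 0x68→b13/s1 L1-HIT; vc=[5,3]
#5 0x1e→b3/s1 VC-HIT; vc=[5,13]
#6 0x2d→b5/s1 VC-HIT; vc=[3,13]
#7 0x69→b13/s1 VC-HIT; vc=[3,5]
#8 0x4c→b9/s1 MISS; vc=[3,5,13]
#9 0x48→b9/s1 L1-HIT; vc=[3,5,13]
#10 0x6f→b13/s1 VC-HIT; vc=[3,5,9]
#11 0x49→b9/s1 VC-HIT; vc=[3,5,13]
#12 0x69→b13/s1 VC-HIT; vc=[3,5,9]
#13 0x1b→b3/s1 VC-HIT; vc=[13,5,9]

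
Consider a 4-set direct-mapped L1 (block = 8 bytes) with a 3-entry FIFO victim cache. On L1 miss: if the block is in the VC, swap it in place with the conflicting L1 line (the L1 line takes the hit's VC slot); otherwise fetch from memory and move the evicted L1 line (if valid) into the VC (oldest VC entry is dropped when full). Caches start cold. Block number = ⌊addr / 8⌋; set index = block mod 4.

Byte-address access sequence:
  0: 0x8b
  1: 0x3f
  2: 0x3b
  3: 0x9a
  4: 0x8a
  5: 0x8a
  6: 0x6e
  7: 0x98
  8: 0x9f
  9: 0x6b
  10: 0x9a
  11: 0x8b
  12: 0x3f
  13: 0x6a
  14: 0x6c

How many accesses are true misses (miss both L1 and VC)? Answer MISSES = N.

MISSES = 4

#0 0x8b→b17/s1 MISS; vc=[]
#1 0x3f→b7/s3 MISS; vc=[]
#2 0x3b→b7/s3 L1-HIT; vc=[]
#3 0x9a→b19/s3 MISS; vc=[7]
#4 0x8a→b17/s1 L1-HIT; vc=[7]
#5 0x8a→b17/s1 L1-HIT; vc=[7]
#6 0x6e→b13/s1 MISS; vc=[7,17]
#7 0x98→b19/s3 L1-HIT; vc=[7,17]
#8 0x9f→b19/s3 L1-HIT; vc=[7,17]
#9 0x6b→b13/s1 L1-HIT; vc=[7,17]
#10 0x9a→b19/s3 L1-HIT; vc=[7,17]
#11 0x8b→b17/s1 VC-HIT; vc=[7,13]
#12 0x3f→b7/s3 VC-HIT; vc=[19,13]
#13 0x6a→b13/s1 VC-HIT; vc=[19,17]
#14 0x6c→b13/s1 L1-HIT; vc=[19,17]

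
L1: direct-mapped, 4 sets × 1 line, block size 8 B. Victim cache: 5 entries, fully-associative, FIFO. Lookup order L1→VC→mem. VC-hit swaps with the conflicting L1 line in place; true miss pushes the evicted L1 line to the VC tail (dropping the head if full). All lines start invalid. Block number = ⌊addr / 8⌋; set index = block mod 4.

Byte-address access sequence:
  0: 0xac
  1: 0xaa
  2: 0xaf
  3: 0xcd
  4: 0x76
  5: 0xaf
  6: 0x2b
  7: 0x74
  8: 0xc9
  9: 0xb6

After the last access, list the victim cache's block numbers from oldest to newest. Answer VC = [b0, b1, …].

VC = [5, 21, 14]

0: 0xac (blk 21, set 1) → MISS  vc=[]
1: 0xaa (blk 21, set 1) → L1-HIT  vc=[]
2: 0xaf (blk 21, set 1) → L1-HIT  vc=[]
3: 0xcd (blk 25, set 1) → MISS  vc=[21]
4: 0x76 (blk 14, set 2) → MISS  vc=[21]
5: 0xaf (blk 21, set 1) → VC-HIT  vc=[25]
6: 0x2b (blk 5, set 1) → MISS  vc=[25, 21]
7: 0x74 (blk 14, set 2) → L1-HIT  vc=[25, 21]
8: 0xc9 (blk 25, set 1) → VC-HIT  vc=[5, 21]
9: 0xb6 (blk 22, set 2) → MISS  vc=[5, 21, 14]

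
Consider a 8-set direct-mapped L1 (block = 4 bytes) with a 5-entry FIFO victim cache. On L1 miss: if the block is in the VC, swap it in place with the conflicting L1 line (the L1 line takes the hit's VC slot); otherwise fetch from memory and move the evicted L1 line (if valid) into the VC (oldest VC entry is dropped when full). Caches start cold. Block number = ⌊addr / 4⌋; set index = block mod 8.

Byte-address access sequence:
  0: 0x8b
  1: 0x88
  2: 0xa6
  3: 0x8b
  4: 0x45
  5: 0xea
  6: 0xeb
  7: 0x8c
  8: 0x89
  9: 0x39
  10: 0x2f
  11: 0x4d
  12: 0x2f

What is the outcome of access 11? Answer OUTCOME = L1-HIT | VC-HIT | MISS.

OUTCOME = MISS

#0 0x8b→b34/s2 MISS; vc=[]
#1 0x88→b34/s2 L1-HIT; vc=[]
#2 0xa6→b41/s1 MISS; vc=[]
#3 0x8b→b34/s2 L1-HIT; vc=[]
#4 0x45→b17/s1 MISS; vc=[41]
#5 0xea→b58/s2 MISS; vc=[41,34]
#6 0xeb→b58/s2 L1-HIT; vc=[41,34]
#7 0x8c→b35/s3 MISS; vc=[41,34]
#8 0x89→b34/s2 VC-HIT; vc=[41,58]
#9 0x39→b14/s6 MISS; vc=[41,58]
#10 0x2f→b11/s3 MISS; vc=[41,58,35]
#11 0x4d→b19/s3 MISS; vc=[41,58,35,11]
#12 0x2f→b11/s3 VC-HIT; vc=[41,58,35,19]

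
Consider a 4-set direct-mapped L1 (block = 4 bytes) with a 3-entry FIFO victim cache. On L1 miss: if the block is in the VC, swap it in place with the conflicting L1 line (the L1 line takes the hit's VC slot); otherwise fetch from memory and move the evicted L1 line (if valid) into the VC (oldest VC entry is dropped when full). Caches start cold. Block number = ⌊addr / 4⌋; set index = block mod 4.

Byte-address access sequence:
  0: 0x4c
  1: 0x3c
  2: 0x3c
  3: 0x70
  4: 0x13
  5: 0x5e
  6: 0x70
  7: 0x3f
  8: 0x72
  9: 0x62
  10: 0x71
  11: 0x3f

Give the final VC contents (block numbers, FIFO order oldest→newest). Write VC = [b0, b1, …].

  [0] addr=0x4c blk=19 s=3: MISS | VC []
  [1] addr=0x3c blk=15 s=3: MISS | VC [19]
  [2] addr=0x3c blk=15 s=3: L1-HIT | VC [19]
  [3] addr=0x70 blk=28 s=0: MISS | VC [19]
  [4] addr=0x13 blk=4 s=0: MISS | VC [19, 28]
  [5] addr=0x5e blk=23 s=3: MISS | VC [19, 28, 15]
  [6] addr=0x70 blk=28 s=0: VC-HIT | VC [19, 4, 15]
  [7] addr=0x3f blk=15 s=3: VC-HIT | VC [19, 4, 23]
  [8] addr=0x72 blk=28 s=0: L1-HIT | VC [19, 4, 23]
  [9] addr=0x62 blk=24 s=0: MISS | VC [4, 23, 28]
  [10] addr=0x71 blk=28 s=0: VC-HIT | VC [4, 23, 24]
  [11] addr=0x3f blk=15 s=3: L1-HIT | VC [4, 23, 24]

VC = [4, 23, 24]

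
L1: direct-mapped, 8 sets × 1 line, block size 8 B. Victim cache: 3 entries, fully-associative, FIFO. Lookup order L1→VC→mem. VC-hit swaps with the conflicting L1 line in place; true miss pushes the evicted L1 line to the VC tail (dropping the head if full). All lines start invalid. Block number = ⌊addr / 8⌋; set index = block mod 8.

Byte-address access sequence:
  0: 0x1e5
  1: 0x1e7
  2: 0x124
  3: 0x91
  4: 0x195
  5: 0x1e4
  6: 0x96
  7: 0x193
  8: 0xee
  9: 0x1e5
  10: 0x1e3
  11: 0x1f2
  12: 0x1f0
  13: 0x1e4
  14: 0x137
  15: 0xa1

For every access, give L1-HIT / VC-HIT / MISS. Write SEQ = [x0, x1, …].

0: 0x1e5 (blk 60, set 4) → MISS  vc=[]
1: 0x1e7 (blk 60, set 4) → L1-HIT  vc=[]
2: 0x124 (blk 36, set 4) → MISS  vc=[60]
3: 0x91 (blk 18, set 2) → MISS  vc=[60]
4: 0x195 (blk 50, set 2) → MISS  vc=[60, 18]
5: 0x1e4 (blk 60, set 4) → VC-HIT  vc=[36, 18]
6: 0x96 (blk 18, set 2) → VC-HIT  vc=[36, 50]
7: 0x193 (blk 50, set 2) → VC-HIT  vc=[36, 18]
8: 0xee (blk 29, set 5) → MISS  vc=[36, 18]
9: 0x1e5 (blk 60, set 4) → L1-HIT  vc=[36, 18]
10: 0x1e3 (blk 60, set 4) → L1-HIT  vc=[36, 18]
11: 0x1f2 (blk 62, set 6) → MISS  vc=[36, 18]
12: 0x1f0 (blk 62, set 6) → L1-HIT  vc=[36, 18]
13: 0x1e4 (blk 60, set 4) → L1-HIT  vc=[36, 18]
14: 0x137 (blk 38, set 6) → MISS  vc=[36, 18, 62]
15: 0xa1 (blk 20, set 4) → MISS  vc=[18, 62, 60]

SEQ = [MISS, L1-HIT, MISS, MISS, MISS, VC-HIT, VC-HIT, VC-HIT, MISS, L1-HIT, L1-HIT, MISS, L1-HIT, L1-HIT, MISS, MISS]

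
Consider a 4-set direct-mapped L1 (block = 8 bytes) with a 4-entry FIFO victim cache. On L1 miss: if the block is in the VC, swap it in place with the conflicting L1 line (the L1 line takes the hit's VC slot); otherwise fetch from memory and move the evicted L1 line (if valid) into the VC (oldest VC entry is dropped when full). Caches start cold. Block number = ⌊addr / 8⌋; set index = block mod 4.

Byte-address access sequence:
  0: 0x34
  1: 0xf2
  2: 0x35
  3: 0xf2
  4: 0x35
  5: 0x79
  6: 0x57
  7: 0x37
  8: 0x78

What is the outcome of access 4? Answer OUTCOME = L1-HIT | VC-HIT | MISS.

OUTCOME = VC-HIT

0: 0x34 (blk 6, set 2) → MISS  vc=[]
1: 0xf2 (blk 30, set 2) → MISS  vc=[6]
2: 0x35 (blk 6, set 2) → VC-HIT  vc=[30]
3: 0xf2 (blk 30, set 2) → VC-HIT  vc=[6]
4: 0x35 (blk 6, set 2) → VC-HIT  vc=[30]
5: 0x79 (blk 15, set 3) → MISS  vc=[30]
6: 0x57 (blk 10, set 2) → MISS  vc=[30, 6]
7: 0x37 (blk 6, set 2) → VC-HIT  vc=[30, 10]
8: 0x78 (blk 15, set 3) → L1-HIT  vc=[30, 10]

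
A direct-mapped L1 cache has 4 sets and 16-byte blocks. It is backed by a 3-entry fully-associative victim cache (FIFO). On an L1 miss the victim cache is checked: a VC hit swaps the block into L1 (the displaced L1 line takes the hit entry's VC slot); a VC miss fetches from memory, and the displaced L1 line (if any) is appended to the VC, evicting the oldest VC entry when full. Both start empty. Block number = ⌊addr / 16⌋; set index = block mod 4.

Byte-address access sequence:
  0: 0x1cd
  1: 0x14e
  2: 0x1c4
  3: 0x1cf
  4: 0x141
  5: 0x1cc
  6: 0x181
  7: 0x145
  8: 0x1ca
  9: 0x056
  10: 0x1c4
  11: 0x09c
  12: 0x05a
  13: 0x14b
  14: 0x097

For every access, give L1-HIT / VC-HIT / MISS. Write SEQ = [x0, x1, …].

SEQ = [MISS, MISS, VC-HIT, L1-HIT, VC-HIT, VC-HIT, MISS, VC-HIT, VC-HIT, MISS, L1-HIT, MISS, VC-HIT, VC-HIT, VC-HIT]

0: 0x1cd (blk 28, set 0) → MISS  vc=[]
1: 0x14e (blk 20, set 0) → MISS  vc=[28]
2: 0x1c4 (blk 28, set 0) → VC-HIT  vc=[20]
3: 0x1cf (blk 28, set 0) → L1-HIT  vc=[20]
4: 0x141 (blk 20, set 0) → VC-HIT  vc=[28]
5: 0x1cc (blk 28, set 0) → VC-HIT  vc=[20]
6: 0x181 (blk 24, set 0) → MISS  vc=[20, 28]
7: 0x145 (blk 20, set 0) → VC-HIT  vc=[24, 28]
8: 0x1ca (blk 28, set 0) → VC-HIT  vc=[24, 20]
9: 0x56 (blk 5, set 1) → MISS  vc=[24, 20]
10: 0x1c4 (blk 28, set 0) → L1-HIT  vc=[24, 20]
11: 0x9c (blk 9, set 1) → MISS  vc=[24, 20, 5]
12: 0x5a (blk 5, set 1) → VC-HIT  vc=[24, 20, 9]
13: 0x14b (blk 20, set 0) → VC-HIT  vc=[24, 28, 9]
14: 0x97 (blk 9, set 1) → VC-HIT  vc=[24, 28, 5]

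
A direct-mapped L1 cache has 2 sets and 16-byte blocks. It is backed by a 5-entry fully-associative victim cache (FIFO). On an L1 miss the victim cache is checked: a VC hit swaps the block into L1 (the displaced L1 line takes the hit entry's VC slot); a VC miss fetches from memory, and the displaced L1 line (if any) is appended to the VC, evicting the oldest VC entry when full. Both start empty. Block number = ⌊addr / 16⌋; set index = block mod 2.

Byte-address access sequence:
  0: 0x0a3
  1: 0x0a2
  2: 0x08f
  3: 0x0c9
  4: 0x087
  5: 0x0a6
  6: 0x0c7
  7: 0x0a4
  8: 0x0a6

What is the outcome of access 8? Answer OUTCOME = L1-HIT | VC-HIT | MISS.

#0 0xa3→b10/s0 MISS; vc=[]
#1 0xa2→b10/s0 L1-HIT; vc=[]
#2 0x8f→b8/s0 MISS; vc=[10]
#3 0xc9→b12/s0 MISS; vc=[10,8]
#4 0x87→b8/s0 VC-HIT; vc=[10,12]
#5 0xa6→b10/s0 VC-HIT; vc=[8,12]
#6 0xc7→b12/s0 VC-HIT; vc=[8,10]
#7 0xa4→b10/s0 VC-HIT; vc=[8,12]
#8 0xa6→b10/s0 L1-HIT; vc=[8,12]

OUTCOME = L1-HIT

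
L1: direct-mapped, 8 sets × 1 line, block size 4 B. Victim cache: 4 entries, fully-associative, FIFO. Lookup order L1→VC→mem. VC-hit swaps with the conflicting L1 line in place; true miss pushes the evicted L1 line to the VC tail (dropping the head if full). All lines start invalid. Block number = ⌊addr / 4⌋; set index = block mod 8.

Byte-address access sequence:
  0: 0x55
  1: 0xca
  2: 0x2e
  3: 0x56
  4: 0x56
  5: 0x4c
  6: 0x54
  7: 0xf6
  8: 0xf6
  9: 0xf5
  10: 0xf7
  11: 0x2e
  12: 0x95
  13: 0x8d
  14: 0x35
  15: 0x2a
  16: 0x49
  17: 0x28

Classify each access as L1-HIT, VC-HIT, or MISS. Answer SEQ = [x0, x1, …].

#0 0x55→b21/s5 MISS; vc=[]
#1 0xca→b50/s2 MISS; vc=[]
#2 0x2e→b11/s3 MISS; vc=[]
#3 0x56→b21/s5 L1-HIT; vc=[]
#4 0x56→b21/s5 L1-HIT; vc=[]
#5 0x4c→b19/s3 MISS; vc=[11]
#6 0x54→b21/s5 L1-HIT; vc=[11]
#7 0xf6→b61/s5 MISS; vc=[11,21]
#8 0xf6→b61/s5 L1-HIT; vc=[11,21]
#9 0xf5→b61/s5 L1-HIT; vc=[11,21]
#10 0xf7→b61/s5 L1-HIT; vc=[11,21]
#11 0x2e→b11/s3 VC-HIT; vc=[19,21]
#12 0x95→b37/s5 MISS; vc=[19,21,61]
#13 0x8d→b35/s3 MISS; vc=[19,21,61,11]
#14 0x35→b13/s5 MISS; vc=[21,61,11,37]
#15 0x2a→b10/s2 MISS; vc=[61,11,37,50]
#16 0x49→b18/s2 MISS; vc=[11,37,50,10]
#17 0x28→b10/s2 VC-HIT; vc=[11,37,50,18]

SEQ = [MISS, MISS, MISS, L1-HIT, L1-HIT, MISS, L1-HIT, MISS, L1-HIT, L1-HIT, L1-HIT, VC-HIT, MISS, MISS, MISS, MISS, MISS, VC-HIT]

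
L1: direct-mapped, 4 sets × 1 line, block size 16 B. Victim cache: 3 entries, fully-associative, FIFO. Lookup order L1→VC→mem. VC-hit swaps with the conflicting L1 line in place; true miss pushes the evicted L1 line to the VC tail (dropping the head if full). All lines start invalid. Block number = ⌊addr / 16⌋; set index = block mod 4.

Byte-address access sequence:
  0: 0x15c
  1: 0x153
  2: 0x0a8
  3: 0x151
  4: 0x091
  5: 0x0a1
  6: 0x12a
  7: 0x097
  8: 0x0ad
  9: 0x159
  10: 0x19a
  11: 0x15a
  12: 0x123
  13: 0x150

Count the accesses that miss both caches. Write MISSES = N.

0: 0x15c (blk 21, set 1) → MISS  vc=[]
1: 0x153 (blk 21, set 1) → L1-HIT  vc=[]
2: 0xa8 (blk 10, set 2) → MISS  vc=[]
3: 0x151 (blk 21, set 1) → L1-HIT  vc=[]
4: 0x91 (blk 9, set 1) → MISS  vc=[21]
5: 0xa1 (blk 10, set 2) → L1-HIT  vc=[21]
6: 0x12a (blk 18, set 2) → MISS  vc=[21, 10]
7: 0x97 (blk 9, set 1) → L1-HIT  vc=[21, 10]
8: 0xad (blk 10, set 2) → VC-HIT  vc=[21, 18]
9: 0x159 (blk 21, set 1) → VC-HIT  vc=[9, 18]
10: 0x19a (blk 25, set 1) → MISS  vc=[9, 18, 21]
11: 0x15a (blk 21, set 1) → VC-HIT  vc=[9, 18, 25]
12: 0x123 (blk 18, set 2) → VC-HIT  vc=[9, 10, 25]
13: 0x150 (blk 21, set 1) → L1-HIT  vc=[9, 10, 25]

MISSES = 5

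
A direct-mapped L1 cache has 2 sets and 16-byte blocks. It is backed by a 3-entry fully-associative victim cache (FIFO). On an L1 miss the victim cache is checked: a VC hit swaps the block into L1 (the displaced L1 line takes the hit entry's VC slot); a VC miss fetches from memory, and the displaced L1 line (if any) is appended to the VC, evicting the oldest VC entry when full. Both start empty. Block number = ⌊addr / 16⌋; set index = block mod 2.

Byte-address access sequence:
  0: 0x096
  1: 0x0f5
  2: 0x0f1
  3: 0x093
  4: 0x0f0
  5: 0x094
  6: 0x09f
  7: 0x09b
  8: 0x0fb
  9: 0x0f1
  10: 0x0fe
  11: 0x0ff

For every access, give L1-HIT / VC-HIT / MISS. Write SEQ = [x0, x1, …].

SEQ = [MISS, MISS, L1-HIT, VC-HIT, VC-HIT, VC-HIT, L1-HIT, L1-HIT, VC-HIT, L1-HIT, L1-HIT, L1-HIT]

0: 0x96 (blk 9, set 1) → MISS  vc=[]
1: 0xf5 (blk 15, set 1) → MISS  vc=[9]
2: 0xf1 (blk 15, set 1) → L1-HIT  vc=[9]
3: 0x93 (blk 9, set 1) → VC-HIT  vc=[15]
4: 0xf0 (blk 15, set 1) → VC-HIT  vc=[9]
5: 0x94 (blk 9, set 1) → VC-HIT  vc=[15]
6: 0x9f (blk 9, set 1) → L1-HIT  vc=[15]
7: 0x9b (blk 9, set 1) → L1-HIT  vc=[15]
8: 0xfb (blk 15, set 1) → VC-HIT  vc=[9]
9: 0xf1 (blk 15, set 1) → L1-HIT  vc=[9]
10: 0xfe (blk 15, set 1) → L1-HIT  vc=[9]
11: 0xff (blk 15, set 1) → L1-HIT  vc=[9]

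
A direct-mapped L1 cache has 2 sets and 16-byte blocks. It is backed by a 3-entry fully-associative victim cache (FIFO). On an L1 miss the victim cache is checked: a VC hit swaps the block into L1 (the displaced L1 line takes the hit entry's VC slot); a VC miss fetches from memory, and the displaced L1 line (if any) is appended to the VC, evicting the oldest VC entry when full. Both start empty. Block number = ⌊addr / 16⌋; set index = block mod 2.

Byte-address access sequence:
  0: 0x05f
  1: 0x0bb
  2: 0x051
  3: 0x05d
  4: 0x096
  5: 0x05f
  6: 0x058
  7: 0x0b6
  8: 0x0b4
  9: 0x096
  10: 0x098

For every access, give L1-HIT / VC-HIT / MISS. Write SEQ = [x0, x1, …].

0: 0x5f (blk 5, set 1) → MISS  vc=[]
1: 0xbb (blk 11, set 1) → MISS  vc=[5]
2: 0x51 (blk 5, set 1) → VC-HIT  vc=[11]
3: 0x5d (blk 5, set 1) → L1-HIT  vc=[11]
4: 0x96 (blk 9, set 1) → MISS  vc=[11, 5]
5: 0x5f (blk 5, set 1) → VC-HIT  vc=[11, 9]
6: 0x58 (blk 5, set 1) → L1-HIT  vc=[11, 9]
7: 0xb6 (blk 11, set 1) → VC-HIT  vc=[5, 9]
8: 0xb4 (blk 11, set 1) → L1-HIT  vc=[5, 9]
9: 0x96 (blk 9, set 1) → VC-HIT  vc=[5, 11]
10: 0x98 (blk 9, set 1) → L1-HIT  vc=[5, 11]

SEQ = [MISS, MISS, VC-HIT, L1-HIT, MISS, VC-HIT, L1-HIT, VC-HIT, L1-HIT, VC-HIT, L1-HIT]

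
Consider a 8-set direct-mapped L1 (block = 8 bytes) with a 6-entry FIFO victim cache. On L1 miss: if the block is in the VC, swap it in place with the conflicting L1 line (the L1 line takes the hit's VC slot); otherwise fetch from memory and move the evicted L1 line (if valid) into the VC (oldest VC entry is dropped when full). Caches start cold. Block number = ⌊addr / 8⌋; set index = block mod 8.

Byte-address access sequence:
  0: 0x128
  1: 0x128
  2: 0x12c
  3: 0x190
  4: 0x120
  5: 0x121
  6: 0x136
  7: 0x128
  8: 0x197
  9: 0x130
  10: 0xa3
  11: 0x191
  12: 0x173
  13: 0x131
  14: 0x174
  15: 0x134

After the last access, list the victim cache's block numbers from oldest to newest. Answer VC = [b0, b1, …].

VC = [36, 46]

  [0] addr=0x128 blk=37 s=5: MISS | VC []
  [1] addr=0x128 blk=37 s=5: L1-HIT | VC []
  [2] addr=0x12c blk=37 s=5: L1-HIT | VC []
  [3] addr=0x190 blk=50 s=2: MISS | VC []
  [4] addr=0x120 blk=36 s=4: MISS | VC []
  [5] addr=0x121 blk=36 s=4: L1-HIT | VC []
  [6] addr=0x136 blk=38 s=6: MISS | VC []
  [7] addr=0x128 blk=37 s=5: L1-HIT | VC []
  [8] addr=0x197 blk=50 s=2: L1-HIT | VC []
  [9] addr=0x130 blk=38 s=6: L1-HIT | VC []
  [10] addr=0xa3 blk=20 s=4: MISS | VC [36]
  [11] addr=0x191 blk=50 s=2: L1-HIT | VC [36]
  [12] addr=0x173 blk=46 s=6: MISS | VC [36, 38]
  [13] addr=0x131 blk=38 s=6: VC-HIT | VC [36, 46]
  [14] addr=0x174 blk=46 s=6: VC-HIT | VC [36, 38]
  [15] addr=0x134 blk=38 s=6: VC-HIT | VC [36, 46]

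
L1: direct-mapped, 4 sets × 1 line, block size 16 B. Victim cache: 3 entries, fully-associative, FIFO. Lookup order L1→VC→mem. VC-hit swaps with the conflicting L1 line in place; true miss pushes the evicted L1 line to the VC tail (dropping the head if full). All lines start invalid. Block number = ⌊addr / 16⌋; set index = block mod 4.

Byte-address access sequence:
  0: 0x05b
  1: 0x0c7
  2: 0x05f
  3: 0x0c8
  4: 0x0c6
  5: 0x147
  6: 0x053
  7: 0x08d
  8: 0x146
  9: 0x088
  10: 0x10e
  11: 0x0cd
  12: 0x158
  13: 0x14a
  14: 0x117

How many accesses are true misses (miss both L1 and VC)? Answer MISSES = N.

MISSES = 7

#0 0x5b→b5/s1 MISS; vc=[]
#1 0xc7→b12/s0 MISS; vc=[]
#2 0x5f→b5/s1 L1-HIT; vc=[]
#3 0xc8→b12/s0 L1-HIT; vc=[]
#4 0xc6→b12/s0 L1-HIT; vc=[]
#5 0x147→b20/s0 MISS; vc=[12]
#6 0x53→b5/s1 L1-HIT; vc=[12]
#7 0x8d→b8/s0 MISS; vc=[12,20]
#8 0x146→b20/s0 VC-HIT; vc=[12,8]
#9 0x88→b8/s0 VC-HIT; vc=[12,20]
#10 0x10e→b16/s0 MISS; vc=[12,20,8]
#11 0xcd→b12/s0 VC-HIT; vc=[16,20,8]
#12 0x158→b21/s1 MISS; vc=[20,8,5]
#13 0x14a→b20/s0 VC-HIT; vc=[12,8,5]
#14 0x117→b17/s1 MISS; vc=[8,5,21]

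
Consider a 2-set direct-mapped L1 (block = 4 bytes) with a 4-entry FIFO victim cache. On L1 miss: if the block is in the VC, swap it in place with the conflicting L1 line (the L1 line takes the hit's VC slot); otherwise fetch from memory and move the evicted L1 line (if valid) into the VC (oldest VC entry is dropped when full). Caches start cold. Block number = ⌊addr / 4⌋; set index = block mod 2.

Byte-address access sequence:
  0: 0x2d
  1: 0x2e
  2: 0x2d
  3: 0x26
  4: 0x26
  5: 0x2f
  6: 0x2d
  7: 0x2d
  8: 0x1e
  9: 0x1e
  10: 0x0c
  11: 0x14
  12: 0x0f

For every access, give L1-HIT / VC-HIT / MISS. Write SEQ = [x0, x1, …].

#0 0x2d→b11/s1 MISS; vc=[]
#1 0x2e→b11/s1 L1-HIT; vc=[]
#2 0x2d→b11/s1 L1-HIT; vc=[]
#3 0x26→b9/s1 MISS; vc=[11]
#4 0x26→b9/s1 L1-HIT; vc=[11]
#5 0x2f→b11/s1 VC-HIT; vc=[9]
#6 0x2d→b11/s1 L1-HIT; vc=[9]
#7 0x2d→b11/s1 L1-HIT; vc=[9]
#8 0x1e→b7/s1 MISS; vc=[9,11]
#9 0x1e→b7/s1 L1-HIT; vc=[9,11]
#10 0xc→b3/s1 MISS; vc=[9,11,7]
#11 0x14→b5/s1 MISS; vc=[9,11,7,3]
#12 0xf→b3/s1 VC-HIT; vc=[9,11,7,5]

SEQ = [MISS, L1-HIT, L1-HIT, MISS, L1-HIT, VC-HIT, L1-HIT, L1-HIT, MISS, L1-HIT, MISS, MISS, VC-HIT]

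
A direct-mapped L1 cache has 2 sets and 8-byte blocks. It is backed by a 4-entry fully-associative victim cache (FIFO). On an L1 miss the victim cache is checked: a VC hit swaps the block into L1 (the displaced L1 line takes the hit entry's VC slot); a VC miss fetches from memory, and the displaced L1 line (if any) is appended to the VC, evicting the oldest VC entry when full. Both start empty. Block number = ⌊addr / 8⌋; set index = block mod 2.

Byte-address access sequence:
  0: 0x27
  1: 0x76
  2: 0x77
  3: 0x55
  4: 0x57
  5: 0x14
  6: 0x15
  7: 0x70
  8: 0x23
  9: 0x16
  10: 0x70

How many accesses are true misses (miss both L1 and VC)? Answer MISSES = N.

0: 0x27 (blk 4, set 0) → MISS  vc=[]
1: 0x76 (blk 14, set 0) → MISS  vc=[4]
2: 0x77 (blk 14, set 0) → L1-HIT  vc=[4]
3: 0x55 (blk 10, set 0) → MISS  vc=[4, 14]
4: 0x57 (blk 10, set 0) → L1-HIT  vc=[4, 14]
5: 0x14 (blk 2, set 0) → MISS  vc=[4, 14, 10]
6: 0x15 (blk 2, set 0) → L1-HIT  vc=[4, 14, 10]
7: 0x70 (blk 14, set 0) → VC-HIT  vc=[4, 2, 10]
8: 0x23 (blk 4, set 0) → VC-HIT  vc=[14, 2, 10]
9: 0x16 (blk 2, set 0) → VC-HIT  vc=[14, 4, 10]
10: 0x70 (blk 14, set 0) → VC-HIT  vc=[2, 4, 10]

MISSES = 4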